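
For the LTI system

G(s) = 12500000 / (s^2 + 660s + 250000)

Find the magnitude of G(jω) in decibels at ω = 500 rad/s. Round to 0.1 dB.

At s = jω = j500:
quadratic: (j500)² + 660·j500 + 250000 = 0 + j330000 → |·| ≈ 3.3e+05, ∠ ≈ 90.00°
|G| = 12500000 / 3.3e+05 ≈ 37.879
Gain = 20 log₁₀(37.879) ≈ 31.57 dB

31.6 dB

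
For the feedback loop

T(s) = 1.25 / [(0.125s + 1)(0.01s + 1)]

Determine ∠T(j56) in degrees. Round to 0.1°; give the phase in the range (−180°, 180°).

-111.1°

At ω = 56 rad/s:
pole (1 + j56·0.125) = 1 + j7 → |·| ≈ 7.0711, ∠ ≈ 81.87°
pole (1 + j56·0.01) = 1 + j0.56 → |·| ≈ 1.1461, ∠ ≈ 29.25°
∠T = (0°) − (81.87° + 29.25°) = -111.12°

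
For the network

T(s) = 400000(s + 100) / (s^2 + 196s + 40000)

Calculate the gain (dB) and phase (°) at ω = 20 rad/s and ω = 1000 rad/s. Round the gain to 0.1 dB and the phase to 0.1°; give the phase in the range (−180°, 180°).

ω = 20: 60.2 dB, 5.7°; ω = 1000: 52.3 dB, -84.2°

At s = jω = j20:
zero (s+100): 100 + j20 → |·| = √(100²+20²) = √10400 ≈ 101.98, ∠ = arctan(20/100) ≈ 11.31°
quadratic: (j20)² + 196·j20 + 40000 = 39600 + j3920 → |·| ≈ 39794, ∠ ≈ 5.65°
|T| = 400000 · 101.98 / 39794 ≈ 1025.1
Gain = 20 log₁₀(1025.1) ≈ 60.22 dB
∠T = 11.31° − 5.65° = 5.66°

At s = jω = j1000:
zero (s+100): 100 + j1000 → |·| = √(100²+1000²) = √1010000 ≈ 1005, ∠ = arctan(1000/100) ≈ 84.29°
quadratic: (j1000)² + 196·j1000 + 40000 = -960000 + j196000 → |·| ≈ 9.798e+05, ∠ ≈ 168.46°
|T| = 400000 · 1005 / 9.798e+05 ≈ 410.29
Gain = 20 log₁₀(410.29) ≈ 52.26 dB
∠T = 84.29° − 168.46° = -84.17°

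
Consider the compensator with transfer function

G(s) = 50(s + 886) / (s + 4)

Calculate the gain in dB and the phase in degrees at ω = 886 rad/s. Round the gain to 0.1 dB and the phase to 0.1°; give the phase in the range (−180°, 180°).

At s = jω = j886:
zero (s+886): 886 + j886 → |·| = √(886²+886²) = √1569992 ≈ 1253, ∠ = arctan(886/886) ≈ 45.00°
pole (s+4): 4 + j886 → |·| = √(4²+886²) = √785012 ≈ 886.01, ∠ = arctan(886/4) ≈ 89.74°
|G| = 50 · 1253 / 886.01 ≈ 70.71
Gain = 20 log₁₀(70.71) ≈ 36.99 dB
∠G = 45.00° − 89.74° = -44.74°

37.0 dB, -44.7°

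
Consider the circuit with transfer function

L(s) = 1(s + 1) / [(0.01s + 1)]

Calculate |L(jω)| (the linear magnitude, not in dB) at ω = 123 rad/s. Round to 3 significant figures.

77.6

At ω = 123 rad/s:
zero (1 + j123·1) = 1 + j123 → |·| ≈ 123, ∠ ≈ 89.53°
pole (1 + j123·0.01) = 1 + j1.23 → |·| ≈ 1.5852, ∠ ≈ 50.89°
|L| = 1 · 123 / (1.5852) ≈ 77.593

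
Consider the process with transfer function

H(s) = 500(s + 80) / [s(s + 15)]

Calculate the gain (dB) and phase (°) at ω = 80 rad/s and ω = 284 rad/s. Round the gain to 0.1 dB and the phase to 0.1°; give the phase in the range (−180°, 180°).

ω = 80: 18.8 dB, -124.4°; ω = 284: 5.2 dB, -102.7°

At s = jω = j80:
zero (s+80): 80 + j80 → |·| = √(80²+80²) = √12800 ≈ 113.14, ∠ = arctan(80/80) ≈ 45.00°
pole (s+15): 15 + j80 → |·| = √(15²+80²) = √6625 ≈ 81.394, ∠ = arctan(80/15) ≈ 79.38°
pole at origin: |s| = 80, ∠ = 90.00° (in denominator)
|H| = 500 · 113.14 / 6511.5 ≈ 8.6877
Gain = 20 log₁₀(8.6877) ≈ 18.78 dB
∠H = 45.00° − 169.38° = -124.38°

At s = jω = j284:
zero (s+80): 80 + j284 → |·| = √(80²+284²) = √87056 ≈ 295.05, ∠ = arctan(284/80) ≈ 74.27°
pole (s+15): 15 + j284 → |·| = √(15²+284²) = √80881 ≈ 284.4, ∠ = arctan(284/15) ≈ 86.98°
pole at origin: |s| = 284, ∠ = 90.00° (in denominator)
|H| = 500 · 295.05 / 80770 ≈ 1.8265
Gain = 20 log₁₀(1.8265) ≈ 5.23 dB
∠H = 74.27° − 176.98° = -102.71°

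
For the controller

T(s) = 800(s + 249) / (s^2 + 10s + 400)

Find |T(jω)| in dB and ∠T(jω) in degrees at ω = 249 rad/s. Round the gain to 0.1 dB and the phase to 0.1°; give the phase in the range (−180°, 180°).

At s = jω = j249:
zero (s+249): 249 + j249 → |·| = √(249²+249²) = √124002 ≈ 352.14, ∠ = arctan(249/249) ≈ 45.00°
quadratic: (j249)² + 10·j249 + 400 = -61601 + j2490 → |·| ≈ 61651, ∠ ≈ 177.69°
|T| = 800 · 352.14 / 61651 ≈ 4.5695
Gain = 20 log₁₀(4.5695) ≈ 13.20 dB
∠T = 45.00° − 177.69° = -132.69°

13.2 dB, -132.7°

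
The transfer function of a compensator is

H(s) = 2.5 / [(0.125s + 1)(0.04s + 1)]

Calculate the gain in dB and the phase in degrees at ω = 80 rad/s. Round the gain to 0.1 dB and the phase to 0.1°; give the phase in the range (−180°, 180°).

-22.6 dB, -156.9°

At ω = 80 rad/s:
pole (1 + j80·0.125) = 1 + j10 → |·| ≈ 10.05, ∠ ≈ 84.29°
pole (1 + j80·0.04) = 1 + j3.2 → |·| ≈ 3.3526, ∠ ≈ 72.65°
|H| = 2.5 · 1 / (10.05 · 3.3526) ≈ 0.074198
Gain = 20 log₁₀(0.074198) ≈ -22.59 dB
∠H = (0°) − (84.29° + 72.65°) = -156.94°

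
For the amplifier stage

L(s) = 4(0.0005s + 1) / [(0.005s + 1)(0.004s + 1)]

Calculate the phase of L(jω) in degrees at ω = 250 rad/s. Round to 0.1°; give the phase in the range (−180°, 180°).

-89.2°

At ω = 250 rad/s:
zero (1 + j250·0.0005) = 1 + j0.125 → |·| ≈ 1.0078, ∠ ≈ 7.13°
pole (1 + j250·0.005) = 1 + j1.25 → |·| ≈ 1.6008, ∠ ≈ 51.34°
pole (1 + j250·0.004) = 1 + j1 → |·| ≈ 1.4142, ∠ ≈ 45.00°
∠L = (7.13°) − (51.34° + 45.00°) = -89.21°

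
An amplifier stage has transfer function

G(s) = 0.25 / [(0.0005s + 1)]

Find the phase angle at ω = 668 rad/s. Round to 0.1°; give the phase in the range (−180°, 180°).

-18.5°

At ω = 668 rad/s:
pole (1 + j668·0.0005) = 1 + j0.334 → |·| ≈ 1.0543, ∠ ≈ 18.47°
∠G = (0°) − (18.47°) = -18.47°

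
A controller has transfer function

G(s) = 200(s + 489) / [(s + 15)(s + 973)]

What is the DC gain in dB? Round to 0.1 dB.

16.5 dB

G(0) = 200·489 / (15·973) ≈ 6.7009
20 log₁₀(6.7009) ≈ 16.52 dB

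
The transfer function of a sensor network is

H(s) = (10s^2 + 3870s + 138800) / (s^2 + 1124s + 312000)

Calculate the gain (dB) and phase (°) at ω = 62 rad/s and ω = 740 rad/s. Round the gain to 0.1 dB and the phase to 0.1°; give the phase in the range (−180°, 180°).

ω = 62: -1.7 dB, 54.6°; ω = 740: 16.9 dB, 46.0°

Substitute s = j62:
Numerator: 10(j62)^2 + 3870(j62) + 138800 = 100360 + j239940
Denominator: (j62)^2 + 1124(j62) + 312000 = 308156 + j69688
|N| = √(100360² + 239940²) ≈ 2.6008e+05, ∠N ≈ 67.30°
|D| = √(308156² + 69688²) ≈ 3.1594e+05, ∠D ≈ 12.74°
|H| = 2.6008e+05 / 3.1594e+05 ≈ 0.82319
Gain = 20 log₁₀(0.82319) ≈ -1.69 dB
∠H = 67.30° − 12.74° = 54.56°

Substitute s = j740:
Numerator: 10(j740)^2 + 3870(j740) + 138800 = -5337200 + j2863800
Denominator: (j740)^2 + 1124(j740) + 312000 = -235600 + j831760
|N| = √(5337200² + 2863800²) ≈ 6.057e+06, ∠N ≈ 151.78°
|D| = √(235600² + 831760²) ≈ 8.6448e+05, ∠D ≈ 105.82°
|H| = 6.057e+06 / 8.6448e+05 ≈ 7.0065
Gain = 20 log₁₀(7.0065) ≈ 16.91 dB
∠H = 151.78° − 105.82° = 45.96°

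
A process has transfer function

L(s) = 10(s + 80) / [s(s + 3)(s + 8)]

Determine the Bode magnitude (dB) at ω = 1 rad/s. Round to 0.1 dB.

At s = jω = j1:
zero (s+80): 80 + j1 → |·| = √(80²+1²) = √6401 ≈ 80.006, ∠ = arctan(1/80) ≈ 0.72°
pole (s+3): 3 + j1 → |·| = √(3²+1²) = √10 ≈ 3.1623, ∠ = arctan(1/3) ≈ 18.43°
pole (s+8): 8 + j1 → |·| = √(8²+1²) = √65 ≈ 8.0623, ∠ = arctan(1/8) ≈ 7.13°
pole at origin: |s| = 1, ∠ = 90.00° (in denominator)
|L| = 10 · 80.006 / 25.495 ≈ 31.381
Gain = 20 log₁₀(31.381) ≈ 29.93 dB

29.9 dB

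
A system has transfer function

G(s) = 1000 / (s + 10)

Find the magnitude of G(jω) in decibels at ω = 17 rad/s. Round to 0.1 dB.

34.1 dB

At s = jω = j17:
pole (s+10): 10 + j17 → |·| = √(10²+17²) = √389 ≈ 19.723, ∠ = arctan(17/10) ≈ 59.53°
|G| = 1000 / 19.723 ≈ 50.702
Gain = 20 log₁₀(50.702) ≈ 34.10 dB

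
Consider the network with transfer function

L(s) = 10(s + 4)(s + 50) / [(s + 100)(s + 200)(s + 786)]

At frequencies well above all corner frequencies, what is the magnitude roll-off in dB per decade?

-20 dB/decade

Each pole contributes −20 dB/decade at high frequency; each zero contributes +20 dB/decade.
Net: 2 zero(s) − 3 pole(s) → -20 dB/decade.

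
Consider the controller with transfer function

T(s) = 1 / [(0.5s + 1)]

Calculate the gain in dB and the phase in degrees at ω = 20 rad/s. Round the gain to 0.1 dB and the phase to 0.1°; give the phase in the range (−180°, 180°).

-20.0 dB, -84.3°

At ω = 20 rad/s:
pole (1 + j20·0.5) = 1 + j10 → |·| ≈ 10.05, ∠ ≈ 84.29°
|T| = 1 · 1 / (10.05) ≈ 0.099502
Gain = 20 log₁₀(0.099502) ≈ -20.04 dB
∠T = (0°) − (84.29°) = -84.29°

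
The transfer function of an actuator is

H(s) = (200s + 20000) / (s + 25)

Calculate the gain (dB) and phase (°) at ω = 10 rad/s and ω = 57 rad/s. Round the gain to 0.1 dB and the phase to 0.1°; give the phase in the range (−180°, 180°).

ω = 10: 57.5 dB, -16.1°; ω = 57: 51.4 dB, -36.6°

Substitute s = j10:
Numerator: 200(j10) + 20000 = 20000 + j2000
Denominator: (j10) + 25 = 25 + j10
|N| = √(20000² + 2000²) ≈ 20100, ∠N ≈ 5.71°
|D| = √(25² + 10²) ≈ 26.926, ∠D ≈ 21.80°
|H| = 20100 / 26.926 ≈ 746.49
Gain = 20 log₁₀(746.49) ≈ 57.46 dB
∠H = 5.71° − 21.80° = -16.09°

Substitute s = j57:
Numerator: 200(j57) + 20000 = 20000 + j11400
Denominator: (j57) + 25 = 25 + j57
|N| = √(20000² + 11400²) ≈ 23021, ∠N ≈ 29.68°
|D| = √(25² + 57²) ≈ 62.241, ∠D ≈ 66.32°
|H| = 23021 / 62.241 ≈ 369.87
Gain = 20 log₁₀(369.87) ≈ 51.36 dB
∠H = 29.68° − 66.32° = -36.64°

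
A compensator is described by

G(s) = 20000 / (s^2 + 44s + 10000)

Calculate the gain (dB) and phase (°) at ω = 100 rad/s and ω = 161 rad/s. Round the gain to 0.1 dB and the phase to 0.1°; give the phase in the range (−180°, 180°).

At s = jω = j100:
quadratic: (j100)² + 44·j100 + 10000 = 0 + j4400 → |·| ≈ 4400, ∠ ≈ 90.00°
|G| = 20000 / 4400 ≈ 4.5455
Gain = 20 log₁₀(4.5455) ≈ 13.15 dB
∠G = 0.00° − 90.00° = -90.00°

At s = jω = j161:
quadratic: (j161)² + 44·j161 + 10000 = -15921 + j7084 → |·| ≈ 17426, ∠ ≈ 156.01°
|G| = 20000 / 17426 ≈ 1.1477
Gain = 20 log₁₀(1.1477) ≈ 1.20 dB
∠G = 0.00° − 156.01° = -156.01°

ω = 100: 13.2 dB, -90.0°; ω = 161: 1.2 dB, -156.0°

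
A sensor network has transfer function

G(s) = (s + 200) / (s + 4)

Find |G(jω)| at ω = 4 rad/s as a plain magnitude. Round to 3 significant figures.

35.4

At s = jω = j4:
zero (s+200): 200 + j4 → |·| = √(200²+4²) = √40016 ≈ 200.04, ∠ = arctan(4/200) ≈ 1.15°
pole (s+4): 4 + j4 → |·| = √(4²+4²) = √32 ≈ 5.6569, ∠ = arctan(4/4) ≈ 45.00°
|G| = 1 · 200.04 / 5.6569 ≈ 35.362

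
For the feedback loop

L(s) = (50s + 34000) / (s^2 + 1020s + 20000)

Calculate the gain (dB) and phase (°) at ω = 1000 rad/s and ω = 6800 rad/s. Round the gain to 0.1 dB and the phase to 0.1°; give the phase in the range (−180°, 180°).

ω = 1000: -27.4 dB, -78.1°; ω = 6800: -42.7 dB, -87.2°

Substitute s = j1000:
Numerator: 50(j1000) + 34000 = 34000 + j50000
Denominator: (j1000)^2 + 1020(j1000) + 20000 = -980000 + j1020000
|N| = √(34000² + 50000²) ≈ 60465, ∠N ≈ 55.78°
|D| = √(980000² + 1020000²) ≈ 1.4145e+06, ∠D ≈ 133.85°
|L| = 60465 / 1.4145e+06 ≈ 0.042747
Gain = 20 log₁₀(0.042747) ≈ -27.38 dB
∠L = 55.78° − 133.85° = -78.07°

Substitute s = j6800:
Numerator: 50(j6800) + 34000 = 34000 + j340000
Denominator: (j6800)^2 + 1020(j6800) + 20000 = -46220000 + j6936000
|N| = √(34000² + 340000²) ≈ 3.417e+05, ∠N ≈ 84.29°
|D| = √(46220000² + 6936000²) ≈ 4.6738e+07, ∠D ≈ 171.47°
|L| = 3.417e+05 / 4.6738e+07 ≈ 0.007311
Gain = 20 log₁₀(0.007311) ≈ -42.72 dB
∠L = 84.29° − 171.47° = -87.18°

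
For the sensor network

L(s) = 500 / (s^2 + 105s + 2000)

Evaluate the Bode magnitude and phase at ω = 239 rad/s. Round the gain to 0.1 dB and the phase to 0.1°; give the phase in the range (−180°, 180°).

-41.7 dB, -155.5°

Substitute s = j239:
Numerator: 500 = 500 + j0
Denominator: (j239)^2 + 105(j239) + 2000 = -55121 + j25095
|N| = √(500² + 0²) ≈ 500, ∠N ≈ 0.00°
|D| = √(55121² + 25095²) ≈ 60565, ∠D ≈ 155.52°
|L| = 500 / 60565 ≈ 0.0082556
Gain = 20 log₁₀(0.0082556) ≈ -41.67 dB
∠L = 0.00° − 155.52° = -155.52°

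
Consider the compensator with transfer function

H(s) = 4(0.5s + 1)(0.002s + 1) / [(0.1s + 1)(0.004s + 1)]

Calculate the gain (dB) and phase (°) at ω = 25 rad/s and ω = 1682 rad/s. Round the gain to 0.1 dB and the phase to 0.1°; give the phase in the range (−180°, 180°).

At ω = 25 rad/s:
zero (1 + j25·0.5) = 1 + j12.5 → |·| ≈ 12.54, ∠ ≈ 85.43°
zero (1 + j25·0.002) = 1 + j0.05 → |·| ≈ 1.0012, ∠ ≈ 2.86°
pole (1 + j25·0.1) = 1 + j2.5 → |·| ≈ 2.6926, ∠ ≈ 68.20°
pole (1 + j25·0.004) = 1 + j0.1 → |·| ≈ 1.005, ∠ ≈ 5.71°
|H| = 4 · 12.54 · 1.0012 / (2.6926 · 1.005) ≈ 18.558
Gain = 20 log₁₀(18.558) ≈ 25.37 dB
∠H = (85.43° + 2.86°) − (68.20° + 5.71°) = 14.38°

At ω = 1682 rad/s:
zero (1 + j1682·0.5) = 1 + j841 → |·| ≈ 841, ∠ ≈ 89.93°
zero (1 + j1682·0.002) = 1 + j3.364 → |·| ≈ 3.5095, ∠ ≈ 73.44°
pole (1 + j1682·0.1) = 1 + j168.2 → |·| ≈ 168.2, ∠ ≈ 89.66°
pole (1 + j1682·0.004) = 1 + j6.728 → |·| ≈ 6.8019, ∠ ≈ 81.55°
|H| = 4 · 841 · 3.5095 / (168.2 · 6.8019) ≈ 10.319
Gain = 20 log₁₀(10.319) ≈ 20.27 dB
∠H = (89.93° + 73.44°) − (89.66° + 81.55°) = -7.84°

ω = 25: 25.4 dB, 14.4°; ω = 1682: 20.3 dB, -7.8°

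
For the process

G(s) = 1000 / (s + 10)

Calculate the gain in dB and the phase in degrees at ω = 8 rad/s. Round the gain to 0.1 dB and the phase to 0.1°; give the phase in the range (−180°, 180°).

Substitute s = j8:
Numerator: 1000 = 1000 + j0
Denominator: (j8) + 10 = 10 + j8
|N| = √(1000² + 0²) ≈ 1000, ∠N ≈ 0.00°
|D| = √(10² + 8²) ≈ 12.806, ∠D ≈ 38.66°
|G| = 1000 / 12.806 ≈ 78.088
Gain = 20 log₁₀(78.088) ≈ 37.85 dB
∠G = 0.00° − 38.66° = -38.66°

37.9 dB, -38.7°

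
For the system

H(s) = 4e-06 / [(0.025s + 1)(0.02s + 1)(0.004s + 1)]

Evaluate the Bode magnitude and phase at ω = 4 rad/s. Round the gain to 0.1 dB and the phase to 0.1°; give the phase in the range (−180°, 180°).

At ω = 4 rad/s:
pole (1 + j4·0.025) = 1 + j0.1 → |·| ≈ 1.005, ∠ ≈ 5.71°
pole (1 + j4·0.02) = 1 + j0.08 → |·| ≈ 1.0032, ∠ ≈ 4.57°
pole (1 + j4·0.004) = 1 + j0.016 → |·| ≈ 1.0001, ∠ ≈ 0.92°
|H| = 4e-06 · 1 / (1.005 · 1.0032 · 1.0001) ≈ 3.967e-06
Gain = 20 log₁₀(3.967e-06) ≈ -108.03 dB
∠H = (0°) − (5.71° + 4.57° + 0.92°) = -11.20°

-108.0 dB, -11.2°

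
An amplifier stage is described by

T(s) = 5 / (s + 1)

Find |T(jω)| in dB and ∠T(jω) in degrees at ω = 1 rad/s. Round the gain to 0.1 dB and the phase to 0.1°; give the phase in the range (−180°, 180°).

At s = jω = j1:
pole (s+1): 1 + j1 → |·| = √(1²+1²) = √2 ≈ 1.4142, ∠ = arctan(1/1) ≈ 45.00°
|T| = 5 / 1.4142 ≈ 3.5356
Gain = 20 log₁₀(3.5356) ≈ 10.97 dB
∠T = 0.00° − 45.00° = -45.00°

11.0 dB, -45.0°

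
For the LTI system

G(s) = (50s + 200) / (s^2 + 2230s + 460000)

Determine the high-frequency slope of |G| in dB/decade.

Each pole contributes −20 dB/decade at high frequency; each zero contributes +20 dB/decade.
Net: 1 zero(s) − 2 pole(s) → -20 dB/decade.

-20 dB/decade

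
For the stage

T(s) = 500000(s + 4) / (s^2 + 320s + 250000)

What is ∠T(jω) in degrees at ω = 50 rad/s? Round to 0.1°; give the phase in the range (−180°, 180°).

At s = jω = j50:
zero (s+4): 4 + j50 → |·| = √(4²+50²) = √2516 ≈ 50.16, ∠ = arctan(50/4) ≈ 85.43°
quadratic: (j50)² + 320·j50 + 250000 = 247500 + j16000 → |·| ≈ 2.4802e+05, ∠ ≈ 3.70°
∠T = 85.43° − 3.70° = 81.73°

81.7°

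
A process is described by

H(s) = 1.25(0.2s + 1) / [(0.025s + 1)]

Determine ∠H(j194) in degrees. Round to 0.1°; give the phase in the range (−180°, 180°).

10.2°

At ω = 194 rad/s:
zero (1 + j194·0.2) = 1 + j38.8 → |·| ≈ 38.813, ∠ ≈ 88.52°
pole (1 + j194·0.025) = 1 + j4.85 → |·| ≈ 4.952, ∠ ≈ 78.35°
∠H = (88.52°) − (78.35°) = 10.17°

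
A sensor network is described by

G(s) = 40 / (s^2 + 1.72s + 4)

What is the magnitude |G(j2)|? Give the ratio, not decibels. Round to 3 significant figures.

11.6

At s = jω = j2:
quadratic: (j2)² + 1.72·j2 + 4 = 0 + j3.44 → |·| ≈ 3.44, ∠ ≈ 90.00°
|G| = 40 / 3.44 ≈ 11.628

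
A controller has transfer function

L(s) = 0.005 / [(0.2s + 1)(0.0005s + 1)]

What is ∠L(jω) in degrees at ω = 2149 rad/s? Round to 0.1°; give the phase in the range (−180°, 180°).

At ω = 2149 rad/s:
pole (1 + j2149·0.2) = 1 + j429.8 → |·| ≈ 429.8, ∠ ≈ 89.87°
pole (1 + j2149·0.0005) = 1 + j1.0745 → |·| ≈ 1.4678, ∠ ≈ 47.06°
∠L = (0°) − (89.87° + 47.06°) = -136.93°

-136.9°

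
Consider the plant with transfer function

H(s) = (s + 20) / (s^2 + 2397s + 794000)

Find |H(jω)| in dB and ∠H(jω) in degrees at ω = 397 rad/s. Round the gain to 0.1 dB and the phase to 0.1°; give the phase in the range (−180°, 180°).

-69.2 dB, 30.9°

Substitute s = j397:
Numerator: (j397) + 20 = 20 + j397
Denominator: (j397)^2 + 2397(j397) + 794000 = 636391 + j951609
|N| = √(20² + 397²) ≈ 397.5, ∠N ≈ 87.12°
|D| = √(636391² + 951609²) ≈ 1.1448e+06, ∠D ≈ 56.23°
|H| = 397.5 / 1.1448e+06 ≈ 0.00034722
Gain = 20 log₁₀(0.00034722) ≈ -69.19 dB
∠H = 87.12° − 56.23° = 30.89°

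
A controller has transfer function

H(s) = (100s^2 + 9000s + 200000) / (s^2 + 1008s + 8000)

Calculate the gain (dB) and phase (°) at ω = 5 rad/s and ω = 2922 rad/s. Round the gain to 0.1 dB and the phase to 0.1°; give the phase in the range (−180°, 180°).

Substitute s = j5:
Numerator: 100(j5)^2 + 9000(j5) + 200000 = 197500 + j45000
Denominator: (j5)^2 + 1008(j5) + 8000 = 7975 + j5040
|N| = √(197500² + 45000²) ≈ 2.0256e+05, ∠N ≈ 12.84°
|D| = √(7975² + 5040²) ≈ 9434.1, ∠D ≈ 32.29°
|H| = 2.0256e+05 / 9434.1 ≈ 21.471
Gain = 20 log₁₀(21.471) ≈ 26.64 dB
∠H = 12.84° − 32.29° = -19.45°

Substitute s = j2922:
Numerator: 100(j2922)^2 + 9000(j2922) + 200000 = -853608400 + j26298000
Denominator: (j2922)^2 + 1008(j2922) + 8000 = -8530084 + j2945376
|N| = √(853608400² + 26298000²) ≈ 8.5401e+08, ∠N ≈ 178.24°
|D| = √(8530084² + 2945376²) ≈ 9.0243e+06, ∠D ≈ 160.95°
|H| = 8.5401e+08 / 9.0243e+06 ≈ 94.634
Gain = 20 log₁₀(94.634) ≈ 39.52 dB
∠H = 178.24° − 160.95° = 17.29°

ω = 5: 26.6 dB, -19.5°; ω = 2922: 39.5 dB, 17.3°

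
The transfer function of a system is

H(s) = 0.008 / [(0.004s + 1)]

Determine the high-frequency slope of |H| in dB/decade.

Each pole contributes −20 dB/decade at high frequency; each zero contributes +20 dB/decade.
Net: 0 zero(s) − 1 pole(s) → -20 dB/decade.

-20 dB/decade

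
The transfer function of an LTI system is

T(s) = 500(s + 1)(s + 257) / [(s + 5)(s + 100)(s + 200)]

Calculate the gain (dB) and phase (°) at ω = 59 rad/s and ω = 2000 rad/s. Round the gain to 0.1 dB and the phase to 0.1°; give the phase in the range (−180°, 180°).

At s = jω = j59:
zero (s+1): 1 + j59 → |·| = √(1²+59²) = √3482 ≈ 59.008, ∠ = arctan(59/1) ≈ 89.03°
zero (s+257): 257 + j59 → |·| = √(257²+59²) = √69530 ≈ 263.69, ∠ = arctan(59/257) ≈ 12.93°
pole (s+5): 5 + j59 → |·| = √(5²+59²) = √3506 ≈ 59.211, ∠ = arctan(59/5) ≈ 85.16°
pole (s+100): 100 + j59 → |·| = √(100²+59²) = √13481 ≈ 116.11, ∠ = arctan(59/100) ≈ 30.54°
pole (s+200): 200 + j59 → |·| = √(200²+59²) = √43481 ≈ 208.52, ∠ = arctan(59/200) ≈ 16.44°
|T| = 500 · 15560 / 1.4336e+06 ≈ 5.4269
Gain = 20 log₁₀(5.4269) ≈ 14.69 dB
∠T = 101.96° − 132.14° = -30.18°

At s = jω = j2000:
zero (s+1): 1 + j2000 → |·| = √(1²+2000²) = √4000001 ≈ 2000, ∠ = arctan(2000/1) ≈ 89.97°
zero (s+257): 257 + j2000 → |·| = √(257²+2000²) = √4066049 ≈ 2016.4, ∠ = arctan(2000/257) ≈ 82.68°
pole (s+5): 5 + j2000 → |·| = √(5²+2000²) = √4000025 ≈ 2000, ∠ = arctan(2000/5) ≈ 89.86°
pole (s+100): 100 + j2000 → |·| = √(100²+2000²) = √4010000 ≈ 2002.5, ∠ = arctan(2000/100) ≈ 87.14°
pole (s+200): 200 + j2000 → |·| = √(200²+2000²) = √4040000 ≈ 2010, ∠ = arctan(2000/200) ≈ 84.29°
|T| = 500 · 4.0328e+06 / 8.05e+09 ≈ 0.25048
Gain = 20 log₁₀(0.25048) ≈ -12.02 dB
∠T = 172.65° − 261.29° = -88.64°

ω = 59: 14.7 dB, -30.2°; ω = 2000: -12.0 dB, -88.6°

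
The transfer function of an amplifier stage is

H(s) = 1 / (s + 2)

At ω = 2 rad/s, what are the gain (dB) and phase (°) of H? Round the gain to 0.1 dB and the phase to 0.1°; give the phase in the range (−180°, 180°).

-9.0 dB, -45.0°

At s = jω = j2:
pole (s+2): 2 + j2 → |·| = √(2²+2²) = √8 ≈ 2.8284, ∠ = arctan(2/2) ≈ 45.00°
|H| = 1 / 2.8284 ≈ 0.35356
Gain = 20 log₁₀(0.35356) ≈ -9.03 dB
∠H = 0.00° − 45.00° = -45.00°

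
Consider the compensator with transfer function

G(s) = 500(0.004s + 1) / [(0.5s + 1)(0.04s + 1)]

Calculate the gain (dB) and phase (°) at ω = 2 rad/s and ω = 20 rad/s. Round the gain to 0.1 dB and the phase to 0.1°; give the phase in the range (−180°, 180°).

At ω = 2 rad/s:
zero (1 + j2·0.004) = 1 + j0.008 → |·| ≈ 1, ∠ ≈ 0.46°
pole (1 + j2·0.5) = 1 + j1 → |·| ≈ 1.4142, ∠ ≈ 45.00°
pole (1 + j2·0.04) = 1 + j0.08 → |·| ≈ 1.0032, ∠ ≈ 4.57°
|G| = 500 · 1 / (1.4142 · 1.0032) ≈ 352.43
Gain = 20 log₁₀(352.43) ≈ 50.94 dB
∠G = (0.46°) − (45.00° + 4.57°) = -49.11°

At ω = 20 rad/s:
zero (1 + j20·0.004) = 1 + j0.08 → |·| ≈ 1.0032, ∠ ≈ 4.57°
pole (1 + j20·0.5) = 1 + j10 → |·| ≈ 10.05, ∠ ≈ 84.29°
pole (1 + j20·0.04) = 1 + j0.8 → |·| ≈ 1.2806, ∠ ≈ 38.66°
|G| = 500 · 1.0032 / (10.05 · 1.2806) ≈ 38.974
Gain = 20 log₁₀(38.974) ≈ 31.82 dB
∠G = (4.57°) − (84.29° + 38.66°) = -118.38°

ω = 2: 50.9 dB, -49.1°; ω = 20: 31.8 dB, -118.4°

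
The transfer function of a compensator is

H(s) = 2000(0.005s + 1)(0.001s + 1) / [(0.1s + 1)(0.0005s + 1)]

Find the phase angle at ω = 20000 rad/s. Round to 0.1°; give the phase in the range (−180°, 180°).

At ω = 20000 rad/s:
zero (1 + j20000·0.005) = 1 + j100 → |·| ≈ 100, ∠ ≈ 89.43°
zero (1 + j20000·0.001) = 1 + j20 → |·| ≈ 20.025, ∠ ≈ 87.14°
pole (1 + j20000·0.1) = 1 + j2000 → |·| ≈ 2000, ∠ ≈ 89.97°
pole (1 + j20000·0.0005) = 1 + j10 → |·| ≈ 10.05, ∠ ≈ 84.29°
∠H = (89.43° + 87.14°) − (89.97° + 84.29°) = 2.31°

2.3°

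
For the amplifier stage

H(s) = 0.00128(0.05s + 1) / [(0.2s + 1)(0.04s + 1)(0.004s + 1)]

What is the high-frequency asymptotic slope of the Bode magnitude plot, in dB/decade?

Each pole contributes −20 dB/decade at high frequency; each zero contributes +20 dB/decade.
Net: 1 zero(s) − 3 pole(s) → -40 dB/decade.

-40 dB/decade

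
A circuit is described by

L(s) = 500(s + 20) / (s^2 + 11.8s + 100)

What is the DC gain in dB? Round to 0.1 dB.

L(0) = 500·20 / 100 = 100
20 log₁₀(100) ≈ 40.00 dB

40.0 dB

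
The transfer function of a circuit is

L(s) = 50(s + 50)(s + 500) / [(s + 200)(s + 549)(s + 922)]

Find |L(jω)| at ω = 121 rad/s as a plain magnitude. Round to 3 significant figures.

At s = jω = j121:
zero (s+50): 50 + j121 → |·| = √(50²+121²) = √17141 ≈ 130.92, ∠ = arctan(121/50) ≈ 67.55°
zero (s+500): 500 + j121 → |·| = √(500²+121²) = √264641 ≈ 514.43, ∠ = arctan(121/500) ≈ 13.60°
pole (s+200): 200 + j121 → |·| = √(200²+121²) = √54641 ≈ 233.75, ∠ = arctan(121/200) ≈ 31.17°
pole (s+549): 549 + j121 → |·| = √(549²+121²) = √316042 ≈ 562.18, ∠ = arctan(121/549) ≈ 12.43°
pole (s+922): 922 + j121 → |·| = √(922²+121²) = √864725 ≈ 929.91, ∠ = arctan(121/922) ≈ 7.48°
|L| = 50 · 67349 / 1.222e+08 ≈ 0.027557

0.0276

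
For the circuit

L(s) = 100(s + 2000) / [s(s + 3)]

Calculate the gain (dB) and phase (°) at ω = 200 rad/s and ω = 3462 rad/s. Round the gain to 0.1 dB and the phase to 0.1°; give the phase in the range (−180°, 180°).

At s = jω = j200:
zero (s+2000): 2000 + j200 → |·| = √(2000²+200²) = √4040000 ≈ 2010, ∠ = arctan(200/2000) ≈ 5.71°
pole (s+3): 3 + j200 → |·| = √(3²+200²) = √40009 ≈ 200.02, ∠ = arctan(200/3) ≈ 89.14°
pole at origin: |s| = 200, ∠ = 90.00° (in denominator)
|L| = 100 · 2010 / 40004 ≈ 5.0245
Gain = 20 log₁₀(5.0245) ≈ 14.02 dB
∠L = 5.71° − 179.14° = -173.43°

At s = jω = j3462:
zero (s+2000): 2000 + j3462 → |·| = √(2000²+3462²) = √15985444 ≈ 3998.2, ∠ = arctan(3462/2000) ≈ 59.98°
pole (s+3): 3 + j3462 → |·| = √(3²+3462²) = √11985453 ≈ 3462, ∠ = arctan(3462/3) ≈ 89.95°
pole at origin: |s| = 3462, ∠ = 90.00° (in denominator)
|L| = 100 · 3998.2 / 1.1985e+07 ≈ 0.03336
Gain = 20 log₁₀(0.03336) ≈ -29.54 dB
∠L = 59.98° − 179.95° = -119.97°

ω = 200: 14.0 dB, -173.4°; ω = 3462: -29.5 dB, -120.0°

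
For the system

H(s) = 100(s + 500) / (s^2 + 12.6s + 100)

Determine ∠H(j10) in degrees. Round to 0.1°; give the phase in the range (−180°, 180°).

-88.9°

At s = jω = j10:
zero (s+500): 500 + j10 → |·| = √(500²+10²) = √250100 ≈ 500.1, ∠ = arctan(10/500) ≈ 1.15°
quadratic: (j10)² + 12.6·j10 + 100 = 0 + j126 → |·| ≈ 126, ∠ ≈ 90.00°
∠H = 1.15° − 90.00° = -88.85°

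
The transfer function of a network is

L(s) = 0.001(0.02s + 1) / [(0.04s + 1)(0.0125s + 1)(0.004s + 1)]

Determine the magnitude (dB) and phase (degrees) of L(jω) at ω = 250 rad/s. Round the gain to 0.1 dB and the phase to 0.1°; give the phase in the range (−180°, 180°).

At ω = 250 rad/s:
zero (1 + j250·0.02) = 1 + j5 → |·| ≈ 5.099, ∠ ≈ 78.69°
pole (1 + j250·0.04) = 1 + j10 → |·| ≈ 10.05, ∠ ≈ 84.29°
pole (1 + j250·0.0125) = 1 + j3.125 → |·| ≈ 3.2811, ∠ ≈ 72.26°
pole (1 + j250·0.004) = 1 + j1 → |·| ≈ 1.4142, ∠ ≈ 45.00°
|L| = 0.001 · 5.099 / (10.05 · 3.2811 · 1.4142) ≈ 0.00010934
Gain = 20 log₁₀(0.00010934) ≈ -79.22 dB
∠L = (78.69°) − (84.29° + 72.26° + 45.00°) = -122.86°

-79.2 dB, -122.9°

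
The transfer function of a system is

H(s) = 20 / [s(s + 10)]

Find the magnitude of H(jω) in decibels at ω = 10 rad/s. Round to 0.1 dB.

-17.0 dB

At s = jω = j10:
pole (s+10): 10 + j10 → |·| = √(10²+10²) = √200 ≈ 14.142, ∠ = arctan(10/10) ≈ 45.00°
pole at origin: |s| = 10, ∠ = 90.00° (in denominator)
|H| = 20 / 141.42 ≈ 0.14142
Gain = 20 log₁₀(0.14142) ≈ -16.99 dB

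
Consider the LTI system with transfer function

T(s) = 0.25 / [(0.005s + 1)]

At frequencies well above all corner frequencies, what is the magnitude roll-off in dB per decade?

Each pole contributes −20 dB/decade at high frequency; each zero contributes +20 dB/decade.
Net: 0 zero(s) − 1 pole(s) → -20 dB/decade.

-20 dB/decade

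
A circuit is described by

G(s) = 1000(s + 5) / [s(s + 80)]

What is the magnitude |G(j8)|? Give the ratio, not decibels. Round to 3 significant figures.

14.7

At s = jω = j8:
zero (s+5): 5 + j8 → |·| = √(5²+8²) = √89 ≈ 9.434, ∠ = arctan(8/5) ≈ 57.99°
pole (s+80): 80 + j8 → |·| = √(80²+8²) = √6464 ≈ 80.399, ∠ = arctan(8/80) ≈ 5.71°
pole at origin: |s| = 8, ∠ = 90.00° (in denominator)
|G| = 1000 · 9.434 / 643.19 ≈ 14.668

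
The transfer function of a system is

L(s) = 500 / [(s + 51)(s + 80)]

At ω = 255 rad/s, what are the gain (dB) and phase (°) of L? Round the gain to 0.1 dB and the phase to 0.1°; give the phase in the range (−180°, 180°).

-42.9 dB, -151.3°

At s = jω = j255:
pole (s+51): 51 + j255 → |·| = √(51²+255²) = √67626 ≈ 260.05, ∠ = arctan(255/51) ≈ 78.69°
pole (s+80): 80 + j255 → |·| = √(80²+255²) = √71425 ≈ 267.25, ∠ = arctan(255/80) ≈ 72.58°
|L| = 500 / 69498 ≈ 0.0071945
Gain = 20 log₁₀(0.0071945) ≈ -42.86 dB
∠L = 0.00° − 151.27° = -151.27°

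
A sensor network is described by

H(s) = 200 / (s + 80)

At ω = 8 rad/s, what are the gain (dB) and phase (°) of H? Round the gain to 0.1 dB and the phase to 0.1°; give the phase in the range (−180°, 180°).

7.9 dB, -5.7°

At s = jω = j8:
pole (s+80): 80 + j8 → |·| = √(80²+8²) = √6464 ≈ 80.399, ∠ = arctan(8/80) ≈ 5.71°
|H| = 200 / 80.399 ≈ 2.4876
Gain = 20 log₁₀(2.4876) ≈ 7.92 dB
∠H = 0.00° − 5.71° = -5.71°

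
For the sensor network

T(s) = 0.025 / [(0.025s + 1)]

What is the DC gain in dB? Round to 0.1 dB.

-32.0 dB

T(0) = 0.025 · 1 / 1 = 0.025
20 log₁₀(0.025) ≈ -32.04 dB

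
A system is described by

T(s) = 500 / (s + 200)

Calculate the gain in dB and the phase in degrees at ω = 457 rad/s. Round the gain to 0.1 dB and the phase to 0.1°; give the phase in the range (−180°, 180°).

0.0 dB, -66.4°

At s = jω = j457:
pole (s+200): 200 + j457 → |·| = √(200²+457²) = √248849 ≈ 498.85, ∠ = arctan(457/200) ≈ 66.36°
|T| = 500 / 498.85 ≈ 1.0023
Gain = 20 log₁₀(1.0023) ≈ 0.02 dB
∠T = 0.00° − 66.36° = -66.36°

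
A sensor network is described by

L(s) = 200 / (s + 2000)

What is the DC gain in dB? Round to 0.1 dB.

-20.0 dB

L(0) = 200 / (2000) = 0.1
20 log₁₀(0.1) ≈ -20.00 dB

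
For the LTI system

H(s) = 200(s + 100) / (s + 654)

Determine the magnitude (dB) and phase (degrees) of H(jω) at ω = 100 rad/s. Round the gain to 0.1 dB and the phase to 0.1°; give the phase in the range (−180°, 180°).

At s = jω = j100:
zero (s+100): 100 + j100 → |·| = √(100²+100²) = √20000 ≈ 141.42, ∠ = arctan(100/100) ≈ 45.00°
pole (s+654): 654 + j100 → |·| = √(654²+100²) = √437716 ≈ 661.6, ∠ = arctan(100/654) ≈ 8.69°
|H| = 200 · 141.42 / 661.6 ≈ 42.751
Gain = 20 log₁₀(42.751) ≈ 32.62 dB
∠H = 45.00° − 8.69° = 36.31°

32.6 dB, 36.3°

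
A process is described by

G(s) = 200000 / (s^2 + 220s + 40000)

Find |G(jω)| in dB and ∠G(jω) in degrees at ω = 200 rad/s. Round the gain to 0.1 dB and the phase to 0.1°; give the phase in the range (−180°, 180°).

13.2 dB, -90.0°

At s = jω = j200:
quadratic: (j200)² + 220·j200 + 40000 = 0 + j44000 → |·| ≈ 44000, ∠ ≈ 90.00°
|G| = 200000 / 44000 ≈ 4.5455
Gain = 20 log₁₀(4.5455) ≈ 13.15 dB
∠G = 0.00° − 90.00° = -90.00°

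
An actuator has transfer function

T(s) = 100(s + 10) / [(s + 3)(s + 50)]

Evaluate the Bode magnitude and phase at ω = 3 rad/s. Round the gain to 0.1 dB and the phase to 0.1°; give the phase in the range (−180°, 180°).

At s = jω = j3:
zero (s+10): 10 + j3 → |·| = √(10²+3²) = √109 ≈ 10.44, ∠ = arctan(3/10) ≈ 16.70°
pole (s+3): 3 + j3 → |·| = √(3²+3²) = √18 ≈ 4.2426, ∠ = arctan(3/3) ≈ 45.00°
pole (s+50): 50 + j3 → |·| = √(50²+3²) = √2509 ≈ 50.09, ∠ = arctan(3/50) ≈ 3.43°
|T| = 100 · 10.44 / 212.51 ≈ 4.9127
Gain = 20 log₁₀(4.9127) ≈ 13.83 dB
∠T = 16.70° − 48.43° = -31.73°

13.8 dB, -31.7°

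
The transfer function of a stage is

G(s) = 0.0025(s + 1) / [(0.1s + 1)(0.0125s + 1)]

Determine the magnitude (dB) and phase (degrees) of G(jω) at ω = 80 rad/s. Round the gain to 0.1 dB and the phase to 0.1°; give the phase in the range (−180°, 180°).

At ω = 80 rad/s:
zero (1 + j80·1) = 1 + j80 → |·| ≈ 80.006, ∠ ≈ 89.28°
pole (1 + j80·0.1) = 1 + j8 → |·| ≈ 8.0623, ∠ ≈ 82.87°
pole (1 + j80·0.0125) = 1 + j1 → |·| ≈ 1.4142, ∠ ≈ 45.00°
|G| = 0.0025 · 80.006 / (8.0623 · 1.4142) ≈ 0.017543
Gain = 20 log₁₀(0.017543) ≈ -35.12 dB
∠G = (89.28°) − (82.87° + 45.00°) = -38.59°

-35.1 dB, -38.6°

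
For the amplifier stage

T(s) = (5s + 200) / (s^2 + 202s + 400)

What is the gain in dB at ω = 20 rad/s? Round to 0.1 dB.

Substitute s = j20:
Numerator: 5(j20) + 200 = 200 + j100
Denominator: (j20)^2 + 202(j20) + 400 = 0 + j4040
|N| = √(200² + 100²) ≈ 223.61, ∠N ≈ 26.57°
|D| = √(0² + 4040²) ≈ 4040, ∠D ≈ 90.00°
|T| = 223.61 / 4040 ≈ 0.055349
Gain = 20 log₁₀(0.055349) ≈ -25.14 dB

-25.1 dB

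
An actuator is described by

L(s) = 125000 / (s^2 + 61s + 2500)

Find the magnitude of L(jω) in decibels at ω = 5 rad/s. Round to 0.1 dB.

At s = jω = j5:
quadratic: (j5)² + 61·j5 + 2500 = 2475 + j305 → |·| ≈ 2493.7, ∠ ≈ 7.03°
|L| = 125000 / 2493.7 ≈ 50.126
Gain = 20 log₁₀(50.126) ≈ 34.00 dB

34.0 dB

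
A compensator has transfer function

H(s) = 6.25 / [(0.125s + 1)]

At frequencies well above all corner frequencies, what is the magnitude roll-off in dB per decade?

Each pole contributes −20 dB/decade at high frequency; each zero contributes +20 dB/decade.
Net: 0 zero(s) − 1 pole(s) → -20 dB/decade.

-20 dB/decade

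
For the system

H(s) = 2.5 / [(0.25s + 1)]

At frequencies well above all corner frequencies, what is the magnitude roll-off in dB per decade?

Each pole contributes −20 dB/decade at high frequency; each zero contributes +20 dB/decade.
Net: 0 zero(s) − 1 pole(s) → -20 dB/decade.

-20 dB/decade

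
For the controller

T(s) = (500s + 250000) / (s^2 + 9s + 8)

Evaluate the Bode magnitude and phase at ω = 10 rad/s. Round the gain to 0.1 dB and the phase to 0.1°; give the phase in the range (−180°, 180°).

65.8 dB, -134.5°

Substitute s = j10:
Numerator: 500(j10) + 250000 = 250000 + j5000
Denominator: (j10)^2 + 9(j10) + 8 = -92 + j90
|N| = √(250000² + 5000²) ≈ 2.5005e+05, ∠N ≈ 1.15°
|D| = √(92² + 90²) ≈ 128.7, ∠D ≈ 135.63°
|T| = 2.5005e+05 / 128.7 ≈ 1942.9
Gain = 20 log₁₀(1942.9) ≈ 65.77 dB
∠T = 1.15° − 135.63° = -134.48°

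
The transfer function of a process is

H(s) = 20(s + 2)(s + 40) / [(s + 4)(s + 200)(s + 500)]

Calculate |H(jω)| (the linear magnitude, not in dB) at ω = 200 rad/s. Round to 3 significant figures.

At s = jω = j200:
zero (s+2): 2 + j200 → |·| = √(2²+200²) = √40004 ≈ 200.01, ∠ = arctan(200/2) ≈ 89.43°
zero (s+40): 40 + j200 → |·| = √(40²+200²) = √41600 ≈ 203.96, ∠ = arctan(200/40) ≈ 78.69°
pole (s+4): 4 + j200 → |·| = √(4²+200²) = √40016 ≈ 200.04, ∠ = arctan(200/4) ≈ 88.85°
pole (s+200): 200 + j200 → |·| = √(200²+200²) = √80000 ≈ 282.84, ∠ = arctan(200/200) ≈ 45.00°
pole (s+500): 500 + j200 → |·| = √(500²+200²) = √290000 ≈ 538.52, ∠ = arctan(200/500) ≈ 21.80°
|H| = 20 · 40794 / 3.0469e+07 ≈ 0.026777

0.0268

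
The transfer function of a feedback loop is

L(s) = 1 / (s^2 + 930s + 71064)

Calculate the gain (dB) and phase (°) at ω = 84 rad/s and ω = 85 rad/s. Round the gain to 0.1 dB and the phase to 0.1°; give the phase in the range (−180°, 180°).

Substitute s = j84:
Numerator: 1 = 1 + j0
Denominator: (j84)^2 + 930(j84) + 71064 = 64008 + j78120
|N| = √(1² + 0²) ≈ 1, ∠N ≈ 0.00°
|D| = √(64008² + 78120²) ≈ 1.0099e+05, ∠D ≈ 50.67°
|L| = 1 / 1.0099e+05 ≈ 9.902e-06
Gain = 20 log₁₀(9.902e-06) ≈ -100.09 dB
∠L = 0.00° − 50.67° = -50.67°

Substitute s = j85:
Numerator: 1 = 1 + j0
Denominator: (j85)^2 + 930(j85) + 71064 = 63839 + j79050
|N| = √(1² + 0²) ≈ 1, ∠N ≈ 0.00°
|D| = √(63839² + 79050²) ≈ 1.0161e+05, ∠D ≈ 51.08°
|L| = 1 / 1.0161e+05 ≈ 9.8416e-06
Gain = 20 log₁₀(9.8416e-06) ≈ -100.14 dB
∠L = 0.00° − 51.08° = -51.08°

ω = 84: -100.1 dB, -50.7°; ω = 85: -100.1 dB, -51.1°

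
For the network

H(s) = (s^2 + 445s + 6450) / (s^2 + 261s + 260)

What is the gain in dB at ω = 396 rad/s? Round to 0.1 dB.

1.8 dB

Substitute s = j396:
Numerator: (j396)^2 + 445(j396) + 6450 = -150366 + j176220
Denominator: (j396)^2 + 261(j396) + 260 = -156556 + j103356
|N| = √(150366² + 176220²) ≈ 2.3165e+05, ∠N ≈ 130.47°
|D| = √(156556² + 103356²) ≈ 1.876e+05, ∠D ≈ 146.57°
|H| = 2.3165e+05 / 1.876e+05 ≈ 1.2348
Gain = 20 log₁₀(1.2348) ≈ 1.83 dB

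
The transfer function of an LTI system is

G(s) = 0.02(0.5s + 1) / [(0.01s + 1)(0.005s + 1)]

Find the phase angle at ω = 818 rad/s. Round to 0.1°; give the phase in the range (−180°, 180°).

-69.4°

At ω = 818 rad/s:
zero (1 + j818·0.5) = 1 + j409 → |·| ≈ 409, ∠ ≈ 89.86°
pole (1 + j818·0.01) = 1 + j8.18 → |·| ≈ 8.2409, ∠ ≈ 83.03°
pole (1 + j818·0.005) = 1 + j4.09 → |·| ≈ 4.2105, ∠ ≈ 76.26°
∠G = (89.86°) − (83.03° + 76.26°) = -69.43°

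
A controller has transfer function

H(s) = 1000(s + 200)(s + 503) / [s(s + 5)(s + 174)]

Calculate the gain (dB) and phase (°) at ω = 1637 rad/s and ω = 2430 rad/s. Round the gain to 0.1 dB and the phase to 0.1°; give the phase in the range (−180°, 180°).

ω = 1637: -3.9 dB, -107.8°; ω = 2430: -7.5 dB, -102.2°

At s = jω = j1637:
zero (s+200): 200 + j1637 → |·| = √(200²+1637²) = √2719769 ≈ 1649.2, ∠ = arctan(1637/200) ≈ 83.03°
zero (s+503): 503 + j1637 → |·| = √(503²+1637²) = √2932778 ≈ 1712.5, ∠ = arctan(1637/503) ≈ 72.92°
pole (s+5): 5 + j1637 → |·| = √(5²+1637²) = √2679794 ≈ 1637, ∠ = arctan(1637/5) ≈ 89.82°
pole (s+174): 174 + j1637 → |·| = √(174²+1637²) = √2710045 ≈ 1646.2, ∠ = arctan(1637/174) ≈ 83.93°
pole at origin: |s| = 1637, ∠ = 90.00° (in denominator)
|H| = 1000 · 2.8243e+06 / 4.4114e+09 ≈ 0.64023
Gain = 20 log₁₀(0.64023) ≈ -3.87 dB
∠H = 155.95° − 263.75° = -107.80°

At s = jω = j2430:
zero (s+200): 200 + j2430 → |·| = √(200²+2430²) = √5944900 ≈ 2438.2, ∠ = arctan(2430/200) ≈ 85.29°
zero (s+503): 503 + j2430 → |·| = √(503²+2430²) = √6157909 ≈ 2481.5, ∠ = arctan(2430/503) ≈ 78.31°
pole (s+5): 5 + j2430 → |·| = √(5²+2430²) = √5904925 ≈ 2430, ∠ = arctan(2430/5) ≈ 89.88°
pole (s+174): 174 + j2430 → |·| = √(174²+2430²) = √5935176 ≈ 2436.2, ∠ = arctan(2430/174) ≈ 85.90°
pole at origin: |s| = 2430, ∠ = 90.00° (in denominator)
|H| = 1000 · 6.0504e+06 / 1.4386e+10 ≈ 0.42058
Gain = 20 log₁₀(0.42058) ≈ -7.52 dB
∠H = 163.60° − 265.78° = -102.18°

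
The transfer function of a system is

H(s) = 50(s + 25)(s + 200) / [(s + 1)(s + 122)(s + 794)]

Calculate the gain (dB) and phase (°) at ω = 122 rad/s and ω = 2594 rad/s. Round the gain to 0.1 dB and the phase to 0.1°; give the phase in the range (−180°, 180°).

ω = 122: -21.3 dB, -33.5°; ω = 2594: -34.7 dB, -75.2°

At s = jω = j122:
zero (s+25): 25 + j122 → |·| = √(25²+122²) = √15509 ≈ 124.54, ∠ = arctan(122/25) ≈ 78.42°
zero (s+200): 200 + j122 → |·| = √(200²+122²) = √54884 ≈ 234.27, ∠ = arctan(122/200) ≈ 31.38°
pole (s+1): 1 + j122 → |·| = √(1²+122²) = √14885 ≈ 122, ∠ = arctan(122/1) ≈ 89.53°
pole (s+122): 122 + j122 → |·| = √(122²+122²) = √29768 ≈ 172.53, ∠ = arctan(122/122) ≈ 45.00°
pole (s+794): 794 + j122 → |·| = √(794²+122²) = √645320 ≈ 803.32, ∠ = arctan(122/794) ≈ 8.74°
|H| = 50 · 29176 / 1.6909e+07 ≈ 0.086274
Gain = 20 log₁₀(0.086274) ≈ -21.28 dB
∠H = 109.80° − 143.27° = -33.47°

At s = jω = j2594:
zero (s+25): 25 + j2594 → |·| = √(25²+2594²) = √6729461 ≈ 2594.1, ∠ = arctan(2594/25) ≈ 89.45°
zero (s+200): 200 + j2594 → |·| = √(200²+2594²) = √6768836 ≈ 2601.7, ∠ = arctan(2594/200) ≈ 85.59°
pole (s+1): 1 + j2594 → |·| = √(1²+2594²) = √6728837 ≈ 2594, ∠ = arctan(2594/1) ≈ 89.98°
pole (s+122): 122 + j2594 → |·| = √(122²+2594²) = √6743720 ≈ 2596.9, ∠ = arctan(2594/122) ≈ 87.31°
pole (s+794): 794 + j2594 → |·| = √(794²+2594²) = √7359272 ≈ 2712.8, ∠ = arctan(2594/794) ≈ 72.98°
|H| = 50 · 6.7491e+06 / 1.8274e+10 ≈ 0.018466
Gain = 20 log₁₀(0.018466) ≈ -34.67 dB
∠H = 175.04° − 250.27° = -75.23°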